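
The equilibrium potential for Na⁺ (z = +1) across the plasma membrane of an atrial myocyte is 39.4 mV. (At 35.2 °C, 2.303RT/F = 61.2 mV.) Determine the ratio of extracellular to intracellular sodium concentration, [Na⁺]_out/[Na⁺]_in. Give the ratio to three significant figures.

log₁₀([out]/[in]) = E·z/(61.2) = 39.4 × 1 / 61.2 = 0.6438
[out]/[in] = 10^(0.6438) = 4.403

4.40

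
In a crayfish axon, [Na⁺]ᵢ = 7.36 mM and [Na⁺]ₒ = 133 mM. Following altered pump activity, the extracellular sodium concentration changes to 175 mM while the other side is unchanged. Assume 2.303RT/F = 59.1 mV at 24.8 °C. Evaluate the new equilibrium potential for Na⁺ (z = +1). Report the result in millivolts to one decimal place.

After the shift: [Na⁺]_out = 175, [Na⁺]_in = 7.36 mM.
E_new = (59.1/1)·log₁₀(175/7.36) = 59.10 · (1.3762) = 81.33 mV

81.3 mV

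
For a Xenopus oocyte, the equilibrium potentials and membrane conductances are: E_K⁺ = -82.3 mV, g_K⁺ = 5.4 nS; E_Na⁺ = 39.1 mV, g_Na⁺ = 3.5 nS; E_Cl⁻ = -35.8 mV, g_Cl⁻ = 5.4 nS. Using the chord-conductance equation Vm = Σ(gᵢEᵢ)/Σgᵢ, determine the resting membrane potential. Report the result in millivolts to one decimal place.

-35.0 mV

Σ gᵢEᵢ = 5.4·(-82.3) + 3.5·(39.1) + 5.4·(-35.8) = -500.89
Σ gᵢ = 5.4 + 3.5 + 5.4 = 14.3
Vm = -500.89 / 14.3 = -35.03 mV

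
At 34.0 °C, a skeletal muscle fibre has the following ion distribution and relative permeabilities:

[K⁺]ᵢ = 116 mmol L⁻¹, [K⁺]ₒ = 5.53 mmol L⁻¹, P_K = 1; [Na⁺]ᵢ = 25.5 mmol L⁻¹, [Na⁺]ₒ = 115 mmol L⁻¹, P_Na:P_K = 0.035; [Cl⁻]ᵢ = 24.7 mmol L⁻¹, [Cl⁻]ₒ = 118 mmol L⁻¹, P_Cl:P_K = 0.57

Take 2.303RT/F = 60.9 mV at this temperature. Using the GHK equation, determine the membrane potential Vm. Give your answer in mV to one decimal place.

-54.3 mV

Vm = 60.9 · log₁₀[(Σ P·[cation]ₒ + Σ P·[anion]ᵢ) / (Σ P·[cation]ᵢ + Σ P·[anion]ₒ)]
Numerator = 1×5.53 + 0.035×115 + 0.57×24.7 = 23.63
Denominator = 1×116 + 0.035×25.5 + 0.57×118 = 184.2
Vm = 60.9 · log₁₀(0.12834) = 60.9 × (-0.8916) = -54.30 mV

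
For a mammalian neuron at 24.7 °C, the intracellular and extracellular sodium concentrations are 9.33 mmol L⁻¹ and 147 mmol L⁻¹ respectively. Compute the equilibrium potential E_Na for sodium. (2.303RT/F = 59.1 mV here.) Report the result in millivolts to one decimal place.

70.8 mV

E = (59.1/z) · log₁₀([Na⁺]_out/[Na⁺]_in) with z = +1.
= (59.1/1) · log₁₀(147/9.33) = 59.10 · log₁₀(15.76)
= 59.10 · (1.1974) = 70.77 mV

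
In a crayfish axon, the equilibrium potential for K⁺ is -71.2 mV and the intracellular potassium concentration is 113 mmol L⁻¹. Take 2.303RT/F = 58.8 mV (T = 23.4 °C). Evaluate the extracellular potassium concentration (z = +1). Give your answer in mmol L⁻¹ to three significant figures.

6.95 mmol L⁻¹

Nernst: E = (58.8/1) · log₁₀([out]/[in]), so log₁₀([out]/[in]) = -71.2 × 1 / 58.8 = -1.2109.
[out]/[in] = 10^(-1.2109) = 0.06153.
[out] = 0.06153 × 113 = 6.953 mmol L⁻¹.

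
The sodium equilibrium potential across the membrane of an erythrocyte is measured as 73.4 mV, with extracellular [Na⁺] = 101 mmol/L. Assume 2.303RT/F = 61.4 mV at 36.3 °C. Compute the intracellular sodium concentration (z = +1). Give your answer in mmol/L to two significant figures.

Nernst: E = (61.4/1) · log₁₀([out]/[in]), so log₁₀([out]/[in]) = 73.4 × 1 / 61.4 = 1.1954.
[out]/[in] = 10^(1.1954) = 15.68.
[in] = 101 / 15.68 = 6.44 mmol/L.

6.4 mmol/L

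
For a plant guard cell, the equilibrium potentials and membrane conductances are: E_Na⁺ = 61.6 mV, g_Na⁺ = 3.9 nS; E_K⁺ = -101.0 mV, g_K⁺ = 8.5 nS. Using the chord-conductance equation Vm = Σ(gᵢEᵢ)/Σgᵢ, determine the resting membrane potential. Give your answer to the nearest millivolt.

Σ gᵢEᵢ = 3.9·(61.6) + 8.5·(-101.0) = -618.26
Σ gᵢ = 3.9 + 8.5 = 12.4
Vm = -618.26 / 12.4 = -49.86 mV

-50 mV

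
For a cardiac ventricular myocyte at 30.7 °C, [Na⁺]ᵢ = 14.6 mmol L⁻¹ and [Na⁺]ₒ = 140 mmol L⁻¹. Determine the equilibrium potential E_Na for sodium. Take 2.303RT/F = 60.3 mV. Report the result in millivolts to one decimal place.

59.2 mV

E = (60.3/z) · log₁₀([Na⁺]_out/[Na⁺]_in) with z = +1.
= (60.3/1) · log₁₀(140/14.6) = 60.30 · log₁₀(9.589)
= 60.30 · (0.9818) = 59.20 mV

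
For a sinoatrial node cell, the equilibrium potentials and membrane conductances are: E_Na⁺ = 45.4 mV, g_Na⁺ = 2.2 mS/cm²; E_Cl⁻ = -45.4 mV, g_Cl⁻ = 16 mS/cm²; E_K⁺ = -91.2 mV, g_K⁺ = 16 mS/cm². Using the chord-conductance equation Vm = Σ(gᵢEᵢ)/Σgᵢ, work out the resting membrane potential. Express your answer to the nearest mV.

Σ gᵢEᵢ = 2.2·(45.4) + 16·(-45.4) + 16·(-91.2) = -2085.72
Σ gᵢ = 2.2 + 16 + 16 = 34.2
Vm = -2085.72 / 34.2 = -60.99 mV

-61 mV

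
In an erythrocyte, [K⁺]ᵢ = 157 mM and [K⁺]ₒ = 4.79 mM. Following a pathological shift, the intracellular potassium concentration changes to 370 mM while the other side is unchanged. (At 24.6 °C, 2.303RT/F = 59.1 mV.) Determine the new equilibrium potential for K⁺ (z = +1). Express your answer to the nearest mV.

After the shift: [K⁺]_out = 4.79, [K⁺]_in = 370 mM.
E_new = (59.1/1)·log₁₀(4.79/370) = 59.10 · (-1.8879) = -111.57 mV

-112 mV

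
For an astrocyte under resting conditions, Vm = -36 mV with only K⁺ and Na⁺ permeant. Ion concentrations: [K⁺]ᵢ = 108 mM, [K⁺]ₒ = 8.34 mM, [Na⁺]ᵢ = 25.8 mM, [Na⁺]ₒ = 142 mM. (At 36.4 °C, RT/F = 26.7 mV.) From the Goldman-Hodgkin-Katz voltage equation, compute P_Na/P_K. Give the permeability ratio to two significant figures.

0.15

Let α = P_Na/P_K. GHK: Vm = 26.7·ln[(Kₒ + α·Naₒ)/(Kᵢ + α·Naᵢ)].
e^(Vm/26.7) = e^(-36.0/26.7) = 0.25968
So 0.25968·(Kᵢ + α·Naᵢ) = Kₒ + α·Naₒ → α = (0.25968·108.0 − 8.34) / (142.0 − 0.25968·25.8)
α = (28.05 − 8.34) / (142.0 − 6.7) = 19.71/135.3 = 0.1456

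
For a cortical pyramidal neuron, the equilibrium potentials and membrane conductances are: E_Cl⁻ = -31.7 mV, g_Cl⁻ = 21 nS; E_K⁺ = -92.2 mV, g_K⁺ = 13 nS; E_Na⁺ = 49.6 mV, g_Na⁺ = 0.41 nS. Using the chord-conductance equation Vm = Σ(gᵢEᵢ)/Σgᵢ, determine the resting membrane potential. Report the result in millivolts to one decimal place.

-53.6 mV

Σ gᵢEᵢ = 21·(-31.7) + 13·(-92.2) + 0.41·(49.6) = -1843.96
Σ gᵢ = 21 + 13 + 0.41 = 34.41
Vm = -1843.96 / 34.41 = -53.59 mV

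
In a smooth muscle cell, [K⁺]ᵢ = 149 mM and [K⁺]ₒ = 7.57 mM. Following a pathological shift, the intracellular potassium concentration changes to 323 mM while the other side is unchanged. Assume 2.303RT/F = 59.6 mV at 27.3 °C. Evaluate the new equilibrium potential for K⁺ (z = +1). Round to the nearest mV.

-97 mV

After the shift: [K⁺]_out = 7.57, [K⁺]_in = 323 mM.
E_new = (59.6/1)·log₁₀(7.57/323) = 59.60 · (-1.6301) = -97.15 mV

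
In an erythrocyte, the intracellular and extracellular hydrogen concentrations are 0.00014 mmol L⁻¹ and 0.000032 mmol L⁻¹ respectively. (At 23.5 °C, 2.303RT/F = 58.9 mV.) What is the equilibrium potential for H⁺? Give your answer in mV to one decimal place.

-37.8 mV

E = (58.9/z) · log₁₀([H⁺]_out/[H⁺]_in) with z = +1.
= (58.9/1) · log₁₀(0.000032/0.00014) = 58.90 · log₁₀(0.2286)
= 58.90 · (-0.6410) = -37.75 mV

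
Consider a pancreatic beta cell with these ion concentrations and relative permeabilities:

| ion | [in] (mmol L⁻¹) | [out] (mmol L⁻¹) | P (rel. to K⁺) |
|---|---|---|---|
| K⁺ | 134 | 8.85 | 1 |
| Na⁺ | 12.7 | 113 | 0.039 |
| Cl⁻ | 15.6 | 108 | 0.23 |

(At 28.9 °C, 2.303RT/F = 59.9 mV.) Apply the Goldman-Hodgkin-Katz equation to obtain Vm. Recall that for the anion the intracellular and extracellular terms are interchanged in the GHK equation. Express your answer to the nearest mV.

-58 mV

Vm = 59.9 · log₁₀[(Σ P·[cation]ₒ + Σ P·[anion]ᵢ) / (Σ P·[cation]ᵢ + Σ P·[anion]ₒ)]
Numerator = 1×8.85 + 0.039×113 + 0.23×15.6 = 16.84
Denominator = 1×134 + 0.039×12.7 + 0.23×108 = 159.3
Vm = 59.9 · log₁₀(0.10572) = 59.9 × (-0.9758) = -58.45 mV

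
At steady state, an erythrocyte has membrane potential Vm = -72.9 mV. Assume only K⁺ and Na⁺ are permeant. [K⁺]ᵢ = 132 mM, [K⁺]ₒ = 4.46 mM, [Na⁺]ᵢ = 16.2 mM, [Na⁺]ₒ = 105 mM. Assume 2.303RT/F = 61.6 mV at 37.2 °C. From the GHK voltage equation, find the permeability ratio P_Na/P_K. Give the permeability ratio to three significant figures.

0.0403

Let α = P_Na/P_K. GHK: Vm = 61.6·log₁₀[(Kₒ + α·Naₒ)/(Kᵢ + α·Naᵢ)].
10^(Vm/61.6) = 10^(-72.9/61.6) = 0.065548
So 0.065548·(Kᵢ + α·Naᵢ) = Kₒ + α·Naₒ → α = (0.065548·132.0 − 4.46) / (105.0 − 0.065548·16.2)
α = (8.652 − 4.46) / (105.0 − 1.062) = 4.192/103.9 = 0.04033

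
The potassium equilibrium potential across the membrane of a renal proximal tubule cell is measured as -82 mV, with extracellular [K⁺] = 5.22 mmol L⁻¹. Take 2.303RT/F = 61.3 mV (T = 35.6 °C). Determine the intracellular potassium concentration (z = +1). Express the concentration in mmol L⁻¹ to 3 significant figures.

114 mmol L⁻¹

Nernst: E = (61.3/1) · log₁₀([out]/[in]), so log₁₀([out]/[in]) = -82.0 × 1 / 61.3 = -1.3377.
[out]/[in] = 10^(-1.3377) = 0.04595.
[in] = 5.22 / 0.04595 = 113.6 mmol L⁻¹.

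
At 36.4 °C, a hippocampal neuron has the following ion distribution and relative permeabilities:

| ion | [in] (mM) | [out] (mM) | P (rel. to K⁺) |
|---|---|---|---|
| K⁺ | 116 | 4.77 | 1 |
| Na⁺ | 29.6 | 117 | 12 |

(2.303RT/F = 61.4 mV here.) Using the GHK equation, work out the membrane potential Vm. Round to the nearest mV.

Vm = 61.4 · log₁₀[(Σ P·[cation]ₒ + Σ P·[anion]ᵢ) / (Σ P·[cation]ᵢ + Σ P·[anion]ₒ)]
Numerator = 1×4.77 + 12×117 = 1409
Denominator = 1×116 + 12×29.6 = 471.2
Vm = 61.4 · log₁₀(2.9897) = 61.4 × (0.4756) = 29.20 mV

29 mV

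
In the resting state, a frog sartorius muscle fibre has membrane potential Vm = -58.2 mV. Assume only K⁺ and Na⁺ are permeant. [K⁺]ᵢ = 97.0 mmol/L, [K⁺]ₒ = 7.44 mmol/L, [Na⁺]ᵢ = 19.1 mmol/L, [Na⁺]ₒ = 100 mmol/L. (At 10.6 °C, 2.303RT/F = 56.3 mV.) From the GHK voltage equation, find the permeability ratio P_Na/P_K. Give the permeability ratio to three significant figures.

Let α = P_Na/P_K. GHK: Vm = 56.3·log₁₀[(Kₒ + α·Naₒ)/(Kᵢ + α·Naᵢ)].
10^(Vm/56.3) = 10^(-58.2/56.3) = 0.092524
So 0.092524·(Kᵢ + α·Naᵢ) = Kₒ + α·Naₒ → α = (0.092524·97.0 − 7.44) / (100.0 − 0.092524·19.1)
α = (8.975 − 7.44) / (100.0 − 1.767) = 1.535/98.23 = 0.01562

0.0156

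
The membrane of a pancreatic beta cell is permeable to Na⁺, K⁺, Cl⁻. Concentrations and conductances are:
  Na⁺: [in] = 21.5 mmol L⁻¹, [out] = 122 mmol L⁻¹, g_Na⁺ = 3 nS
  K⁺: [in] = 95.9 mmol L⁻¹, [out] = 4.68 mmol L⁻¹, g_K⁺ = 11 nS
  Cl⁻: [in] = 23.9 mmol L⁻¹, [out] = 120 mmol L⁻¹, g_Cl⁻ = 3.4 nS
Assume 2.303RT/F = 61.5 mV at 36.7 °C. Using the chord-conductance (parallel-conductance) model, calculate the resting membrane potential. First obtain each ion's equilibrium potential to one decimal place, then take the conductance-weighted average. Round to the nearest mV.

-51 mV

E_Na⁺ = (61.5/1)·log₁₀(122/21.5) = 46.4 mV
E_K⁺ = (61.5/1)·log₁₀(4.68/95.9) = -80.7 mV
E_Cl⁻ = (61.5/-1)·log₁₀(120/23.9) = -43.1 mV
Vm = (Σ gᵢEᵢ)/(Σ gᵢ) = (3·46.4 + 11·-80.7 + 3.4·-43.1) / (3 + 11 + 3.4)
= -895.04 / 17.4 = -51.44 mV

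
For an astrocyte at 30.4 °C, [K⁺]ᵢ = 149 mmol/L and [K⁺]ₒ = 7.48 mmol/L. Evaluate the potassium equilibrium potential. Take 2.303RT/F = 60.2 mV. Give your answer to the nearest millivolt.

-78 mV

E = (60.2/z) · log₁₀([K⁺]_out/[K⁺]_in) with z = +1.
= (60.2/1) · log₁₀(7.48/149) = 60.20 · log₁₀(0.0502)
= 60.20 · (-1.2993) = -78.22 mV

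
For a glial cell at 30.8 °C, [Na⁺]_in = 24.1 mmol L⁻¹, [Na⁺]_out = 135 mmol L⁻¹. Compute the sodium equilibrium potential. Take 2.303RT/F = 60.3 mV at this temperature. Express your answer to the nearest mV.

45 mV

E = (60.3/z) · log₁₀([Na⁺]_out/[Na⁺]_in) with z = +1.
= (60.3/1) · log₁₀(135/24.1) = 60.30 · log₁₀(5.602)
= 60.30 · (0.7483) = 45.12 mV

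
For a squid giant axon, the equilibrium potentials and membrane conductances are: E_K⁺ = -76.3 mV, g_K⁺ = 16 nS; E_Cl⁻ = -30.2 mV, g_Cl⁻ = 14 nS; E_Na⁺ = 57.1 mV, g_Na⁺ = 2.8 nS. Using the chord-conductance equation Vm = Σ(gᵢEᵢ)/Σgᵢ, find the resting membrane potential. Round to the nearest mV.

Σ gᵢEᵢ = 16·(-76.3) + 14·(-30.2) + 2.8·(57.1) = -1483.72
Σ gᵢ = 16 + 14 + 2.8 = 32.8
Vm = -1483.72 / 32.8 = -45.24 mV

-45 mV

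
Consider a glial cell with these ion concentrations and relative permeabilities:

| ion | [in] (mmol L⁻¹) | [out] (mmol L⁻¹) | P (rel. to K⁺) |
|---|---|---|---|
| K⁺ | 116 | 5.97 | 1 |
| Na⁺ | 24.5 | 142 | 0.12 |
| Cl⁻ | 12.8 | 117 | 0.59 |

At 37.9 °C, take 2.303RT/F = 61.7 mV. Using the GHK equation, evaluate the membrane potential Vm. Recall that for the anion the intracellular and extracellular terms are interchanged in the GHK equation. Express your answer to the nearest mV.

-49 mV

Vm = 61.7 · log₁₀[(Σ P·[cation]ₒ + Σ P·[anion]ᵢ) / (Σ P·[cation]ᵢ + Σ P·[anion]ₒ)]
Numerator = 1×5.97 + 0.12×142 + 0.59×12.8 = 30.56
Denominator = 1×116 + 0.12×24.5 + 0.59×117 = 188
Vm = 61.7 · log₁₀(0.16259) = 61.7 × (-0.7889) = -48.68 mV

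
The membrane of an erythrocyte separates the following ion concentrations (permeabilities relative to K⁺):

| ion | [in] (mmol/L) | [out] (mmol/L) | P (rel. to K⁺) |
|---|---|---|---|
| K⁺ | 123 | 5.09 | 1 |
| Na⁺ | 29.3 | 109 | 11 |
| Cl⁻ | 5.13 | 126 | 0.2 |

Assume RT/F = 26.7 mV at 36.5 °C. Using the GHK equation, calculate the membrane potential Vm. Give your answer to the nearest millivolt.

25 mV

Vm = 26.7 · ln[(Σ P·[cation]ₒ + Σ P·[anion]ᵢ) / (Σ P·[cation]ᵢ + Σ P·[anion]ₒ)]
Numerator = 1×5.09 + 11×109 + 0.2×5.13 = 1205
Denominator = 1×123 + 11×29.3 + 0.2×126 = 470.5
Vm = 26.7 · ln(2.5614) = 26.7 × (0.9405) = 25.11 mV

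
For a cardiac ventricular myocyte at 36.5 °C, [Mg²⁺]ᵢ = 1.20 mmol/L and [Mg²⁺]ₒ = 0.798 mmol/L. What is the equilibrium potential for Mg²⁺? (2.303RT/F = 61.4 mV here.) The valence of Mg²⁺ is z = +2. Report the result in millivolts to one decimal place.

-5.4 mV

E = (61.4/z) · log₁₀([Mg²⁺]_out/[Mg²⁺]_in) with z = +2.
= (61.4/2) · log₁₀(0.798/1.20) = 30.70 · log₁₀(0.665)
= 30.70 · (-0.1772) = -5.44 mV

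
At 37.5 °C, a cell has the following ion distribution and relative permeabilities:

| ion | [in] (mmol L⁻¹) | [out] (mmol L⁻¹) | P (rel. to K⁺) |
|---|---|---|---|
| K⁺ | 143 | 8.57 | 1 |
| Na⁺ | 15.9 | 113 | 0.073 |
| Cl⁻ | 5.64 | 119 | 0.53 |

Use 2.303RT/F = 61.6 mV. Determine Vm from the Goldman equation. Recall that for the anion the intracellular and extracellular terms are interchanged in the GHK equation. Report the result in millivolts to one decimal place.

Vm = 61.6 · log₁₀[(Σ P·[cation]ₒ + Σ P·[anion]ᵢ) / (Σ P·[cation]ᵢ + Σ P·[anion]ₒ)]
Numerator = 1×8.57 + 0.073×113 + 0.53×5.64 = 19.81
Denominator = 1×143 + 0.073×15.9 + 0.53×119 = 207.2
Vm = 61.6 · log₁₀(0.095585) = 61.6 × (-1.0196) = -62.81 mV

-62.8 mV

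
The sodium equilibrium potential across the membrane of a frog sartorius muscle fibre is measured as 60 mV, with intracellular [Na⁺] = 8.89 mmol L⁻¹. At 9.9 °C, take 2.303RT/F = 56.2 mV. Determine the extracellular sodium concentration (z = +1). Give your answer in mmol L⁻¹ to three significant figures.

Nernst: E = (56.2/1) · log₁₀([out]/[in]), so log₁₀([out]/[in]) = 60.0 × 1 / 56.2 = 1.0676.
[out]/[in] = 10^(1.0676) = 11.68.
[out] = 11.68 × 8.89 = 103.9 mmol L⁻¹.

104 mmol L⁻¹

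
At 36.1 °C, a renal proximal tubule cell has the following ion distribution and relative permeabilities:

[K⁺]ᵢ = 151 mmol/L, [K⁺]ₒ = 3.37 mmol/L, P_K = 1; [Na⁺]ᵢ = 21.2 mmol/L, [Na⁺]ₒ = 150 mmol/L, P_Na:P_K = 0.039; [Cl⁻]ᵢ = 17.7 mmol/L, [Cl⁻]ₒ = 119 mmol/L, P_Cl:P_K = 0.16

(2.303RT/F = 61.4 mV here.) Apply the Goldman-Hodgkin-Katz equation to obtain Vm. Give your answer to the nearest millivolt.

Vm = 61.4 · log₁₀[(Σ P·[cation]ₒ + Σ P·[anion]ᵢ) / (Σ P·[cation]ᵢ + Σ P·[anion]ₒ)]
Numerator = 1×3.37 + 0.039×150 + 0.16×17.7 = 12.05
Denominator = 1×151 + 0.039×21.2 + 0.16×119 = 170.9
Vm = 61.4 · log₁₀(0.070534) = 61.4 × (-1.1516) = -70.71 mV

-71 mV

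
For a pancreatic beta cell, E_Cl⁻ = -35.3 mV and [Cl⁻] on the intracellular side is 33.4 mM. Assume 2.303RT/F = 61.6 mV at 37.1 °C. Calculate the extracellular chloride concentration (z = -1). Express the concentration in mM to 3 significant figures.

Nernst: E = (61.6/-1) · log₁₀([out]/[in]), so log₁₀([out]/[in]) = -35.3 × -1 / 61.6 = 0.5731.
[out]/[in] = 10^(0.5731) = 3.742.
[out] = 3.742 × 33.4 = 125 mM.

125 mM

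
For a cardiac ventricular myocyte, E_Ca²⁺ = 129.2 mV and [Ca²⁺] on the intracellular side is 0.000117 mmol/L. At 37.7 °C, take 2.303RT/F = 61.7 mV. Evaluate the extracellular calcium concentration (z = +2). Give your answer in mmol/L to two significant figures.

Nernst: E = (61.7/2) · log₁₀([out]/[in]), so log₁₀([out]/[in]) = 129.2 × 2 / 61.7 = 4.1880.
[out]/[in] = 10^(4.1880) = 1.542e+04.
[out] = 1.542e+04 × 0.000117 = 1.804 mmol/L.

1.8 mmol/L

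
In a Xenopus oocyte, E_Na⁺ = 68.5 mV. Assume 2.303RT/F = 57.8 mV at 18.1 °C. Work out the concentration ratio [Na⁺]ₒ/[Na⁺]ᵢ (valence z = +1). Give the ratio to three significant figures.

log₁₀([out]/[in]) = E·z/(57.8) = 68.5 × 1 / 57.8 = 1.1851
[out]/[in] = 10^(1.1851) = 15.32

15.3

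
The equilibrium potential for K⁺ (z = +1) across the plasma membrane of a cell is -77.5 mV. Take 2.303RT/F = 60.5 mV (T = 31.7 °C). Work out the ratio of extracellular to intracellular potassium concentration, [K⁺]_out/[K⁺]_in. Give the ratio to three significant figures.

0.0524

log₁₀([out]/[in]) = E·z/(60.5) = -77.5 × 1 / 60.5 = -1.2810
[out]/[in] = 10^(-1.2810) = 0.05236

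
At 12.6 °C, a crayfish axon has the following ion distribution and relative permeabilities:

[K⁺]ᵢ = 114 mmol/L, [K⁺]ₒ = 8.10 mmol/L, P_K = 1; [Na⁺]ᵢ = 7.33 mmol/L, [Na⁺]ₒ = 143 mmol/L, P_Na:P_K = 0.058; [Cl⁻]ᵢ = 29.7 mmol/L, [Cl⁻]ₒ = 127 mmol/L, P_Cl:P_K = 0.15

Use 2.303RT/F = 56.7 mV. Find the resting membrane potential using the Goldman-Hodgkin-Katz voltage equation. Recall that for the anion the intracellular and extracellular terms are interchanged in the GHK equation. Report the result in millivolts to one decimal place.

-45.7 mV

Vm = 56.7 · log₁₀[(Σ P·[cation]ₒ + Σ P·[anion]ᵢ) / (Σ P·[cation]ᵢ + Σ P·[anion]ₒ)]
Numerator = 1×8.10 + 0.058×143 + 0.15×29.7 = 20.85
Denominator = 1×114 + 0.058×7.33 + 0.15×127 = 133.5
Vm = 56.7 · log₁₀(0.1562) = 56.7 × (-0.8063) = -45.72 mV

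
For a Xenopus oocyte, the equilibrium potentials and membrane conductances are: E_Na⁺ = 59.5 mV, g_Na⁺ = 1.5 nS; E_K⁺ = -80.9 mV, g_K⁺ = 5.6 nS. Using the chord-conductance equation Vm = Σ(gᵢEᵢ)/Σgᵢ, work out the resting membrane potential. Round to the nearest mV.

Σ gᵢEᵢ = 1.5·(59.5) + 5.6·(-80.9) = -363.79
Σ gᵢ = 1.5 + 5.6 = 7.1
Vm = -363.79 / 7.1 = -51.24 mV

-51 mV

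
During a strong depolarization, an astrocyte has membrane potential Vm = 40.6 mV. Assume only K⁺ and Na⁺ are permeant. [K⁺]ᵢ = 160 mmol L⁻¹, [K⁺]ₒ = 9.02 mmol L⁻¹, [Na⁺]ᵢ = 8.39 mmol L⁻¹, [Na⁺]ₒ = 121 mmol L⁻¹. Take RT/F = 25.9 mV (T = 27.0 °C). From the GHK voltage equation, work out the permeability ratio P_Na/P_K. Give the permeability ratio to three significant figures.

9.39

Let α = P_Na/P_K. GHK: Vm = 25.9·ln[(Kₒ + α·Naₒ)/(Kᵢ + α·Naᵢ)].
e^(Vm/25.9) = e^(40.6/25.9) = 4.795
So 4.795·(Kᵢ + α·Naᵢ) = Kₒ + α·Naₒ → α = (4.795·160.0 − 9.02) / (121.0 − 4.795·8.39)
α = (767.2 − 9.02) / (121.0 − 40.23) = 758.2/80.77 = 9.387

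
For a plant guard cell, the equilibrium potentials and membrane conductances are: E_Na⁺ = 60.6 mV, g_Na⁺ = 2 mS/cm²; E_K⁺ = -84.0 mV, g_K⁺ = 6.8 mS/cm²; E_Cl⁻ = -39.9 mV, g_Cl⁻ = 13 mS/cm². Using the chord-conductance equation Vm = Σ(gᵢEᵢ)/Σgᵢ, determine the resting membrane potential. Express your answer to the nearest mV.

Σ gᵢEᵢ = 2·(60.6) + 6.8·(-84.0) + 13·(-39.9) = -968.70
Σ gᵢ = 2 + 6.8 + 13 = 21.8
Vm = -968.70 / 21.8 = -44.44 mV

-44 mV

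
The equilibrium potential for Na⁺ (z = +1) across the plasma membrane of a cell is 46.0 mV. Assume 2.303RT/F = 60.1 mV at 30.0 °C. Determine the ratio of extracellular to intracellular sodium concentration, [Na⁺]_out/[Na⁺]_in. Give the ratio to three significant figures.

5.83

log₁₀([out]/[in]) = E·z/(60.1) = 46.0 × 1 / 60.1 = 0.7654
[out]/[in] = 10^(0.7654) = 5.826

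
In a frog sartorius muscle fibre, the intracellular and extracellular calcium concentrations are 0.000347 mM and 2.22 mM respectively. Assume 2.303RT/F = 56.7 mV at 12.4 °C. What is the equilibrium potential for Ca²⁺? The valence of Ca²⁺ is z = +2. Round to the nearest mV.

108 mV

E = (56.7/z) · log₁₀([Ca²⁺]_out/[Ca²⁺]_in) with z = +2.
= (56.7/2) · log₁₀(2.22/0.000347) = 28.35 · log₁₀(6398)
= 28.35 · (3.8060) = 107.90 mV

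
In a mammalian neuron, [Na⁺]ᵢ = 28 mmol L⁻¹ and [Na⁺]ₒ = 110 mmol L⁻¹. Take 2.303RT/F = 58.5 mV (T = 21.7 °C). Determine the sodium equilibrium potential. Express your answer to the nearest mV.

35 mV

E = (58.5/z) · log₁₀([Na⁺]_out/[Na⁺]_in) with z = +1.
= (58.5/1) · log₁₀(110/28) = 58.50 · log₁₀(3.929)
= 58.50 · (0.5942) = 34.76 mV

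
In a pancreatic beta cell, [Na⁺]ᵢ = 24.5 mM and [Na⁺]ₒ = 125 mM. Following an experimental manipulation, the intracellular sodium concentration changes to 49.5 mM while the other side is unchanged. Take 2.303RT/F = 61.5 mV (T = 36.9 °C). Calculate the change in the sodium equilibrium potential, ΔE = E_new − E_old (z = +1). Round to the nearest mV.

-19 mV

E_old = (61.5/1)·log₁₀(125/24.5) = 43.53 mV
E_new = (61.5/1)·log₁₀(125/49.5) = 24.74 mV
ΔE = 24.74 − (43.53) = -18.78 mV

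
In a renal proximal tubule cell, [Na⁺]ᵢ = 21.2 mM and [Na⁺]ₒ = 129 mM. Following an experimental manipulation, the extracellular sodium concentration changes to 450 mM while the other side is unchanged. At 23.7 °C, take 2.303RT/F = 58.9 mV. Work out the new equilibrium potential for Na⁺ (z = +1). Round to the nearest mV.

78 mV

After the shift: [Na⁺]_out = 450, [Na⁺]_in = 21.2 mM.
E_new = (58.9/1)·log₁₀(450/21.2) = 58.90 · (1.3269) = 78.15 mV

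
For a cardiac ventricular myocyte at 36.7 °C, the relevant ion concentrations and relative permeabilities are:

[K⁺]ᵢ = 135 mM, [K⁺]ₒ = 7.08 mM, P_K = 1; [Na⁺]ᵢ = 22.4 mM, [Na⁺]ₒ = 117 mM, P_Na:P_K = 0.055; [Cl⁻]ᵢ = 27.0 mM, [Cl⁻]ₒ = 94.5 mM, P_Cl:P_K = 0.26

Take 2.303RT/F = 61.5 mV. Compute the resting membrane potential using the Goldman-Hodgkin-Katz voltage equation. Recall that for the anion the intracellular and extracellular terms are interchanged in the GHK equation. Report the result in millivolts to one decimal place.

Vm = 61.5 · log₁₀[(Σ P·[cation]ₒ + Σ P·[anion]ᵢ) / (Σ P·[cation]ᵢ + Σ P·[anion]ₒ)]
Numerator = 1×7.08 + 0.055×117 + 0.26×27.0 = 20.54
Denominator = 1×135 + 0.055×22.4 + 0.26×94.5 = 160.8
Vm = 61.5 · log₁₀(0.1277) = 61.5 × (-0.8938) = -54.97 mV

-55.0 mV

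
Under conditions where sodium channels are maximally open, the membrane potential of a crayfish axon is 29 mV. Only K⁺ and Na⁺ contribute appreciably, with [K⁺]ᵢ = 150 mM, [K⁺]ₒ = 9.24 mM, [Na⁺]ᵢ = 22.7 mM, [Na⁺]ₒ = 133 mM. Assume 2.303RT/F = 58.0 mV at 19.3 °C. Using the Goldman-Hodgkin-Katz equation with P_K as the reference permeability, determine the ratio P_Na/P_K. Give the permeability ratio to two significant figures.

7.6

Let α = P_Na/P_K. GHK: Vm = 58.0·log₁₀[(Kₒ + α·Naₒ)/(Kᵢ + α·Naᵢ)].
10^(Vm/58.0) = 10^(29.0/58.0) = 3.1623
So 3.1623·(Kᵢ + α·Naᵢ) = Kₒ + α·Naₒ → α = (3.1623·150.0 − 9.24) / (133.0 − 3.1623·22.7)
α = (474.3 − 9.24) / (133.0 − 71.78) = 465.1/61.22 = 7.598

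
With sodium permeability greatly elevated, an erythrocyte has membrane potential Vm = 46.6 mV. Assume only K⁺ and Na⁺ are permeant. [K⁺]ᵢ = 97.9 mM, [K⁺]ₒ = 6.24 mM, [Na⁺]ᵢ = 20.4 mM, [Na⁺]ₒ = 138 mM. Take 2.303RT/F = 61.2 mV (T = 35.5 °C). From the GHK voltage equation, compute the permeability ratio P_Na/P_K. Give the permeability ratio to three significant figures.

27.6

Let α = P_Na/P_K. GHK: Vm = 61.2·log₁₀[(Kₒ + α·Naₒ)/(Kᵢ + α·Naᵢ)].
10^(Vm/61.2) = 10^(46.6/61.2) = 5.7735
So 5.7735·(Kᵢ + α·Naᵢ) = Kₒ + α·Naₒ → α = (5.7735·97.9 − 6.24) / (138.0 − 5.7735·20.4)
α = (565.2 − 6.24) / (138.0 − 117.8) = 559/20.22 = 27.64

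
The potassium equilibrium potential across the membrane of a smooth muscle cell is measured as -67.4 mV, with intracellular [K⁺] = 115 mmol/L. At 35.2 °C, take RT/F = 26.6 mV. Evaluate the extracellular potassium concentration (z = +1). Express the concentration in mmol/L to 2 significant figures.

Nernst: E = (26.6/1) · ln([out]/[in]), so ln([out]/[in]) = -67.4 × 1 / 26.6 = -2.5338.
[out]/[in] = e^(-2.5338) = 0.07935.
[out] = 0.07935 × 115 = 9.126 mmol/L.

9.1 mmol/L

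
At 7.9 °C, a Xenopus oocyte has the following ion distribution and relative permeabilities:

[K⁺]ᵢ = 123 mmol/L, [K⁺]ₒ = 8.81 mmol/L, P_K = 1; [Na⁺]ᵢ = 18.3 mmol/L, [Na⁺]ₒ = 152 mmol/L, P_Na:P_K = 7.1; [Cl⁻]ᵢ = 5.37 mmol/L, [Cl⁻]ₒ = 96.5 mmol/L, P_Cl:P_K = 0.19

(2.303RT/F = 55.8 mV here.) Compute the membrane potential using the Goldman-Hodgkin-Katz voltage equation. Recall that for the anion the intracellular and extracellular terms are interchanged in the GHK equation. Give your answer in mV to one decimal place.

33.7 mV

Vm = 55.8 · log₁₀[(Σ P·[cation]ₒ + Σ P·[anion]ᵢ) / (Σ P·[cation]ᵢ + Σ P·[anion]ₒ)]
Numerator = 1×8.81 + 7.1×152 + 0.19×5.37 = 1089
Denominator = 1×123 + 7.1×18.3 + 0.19×96.5 = 271.3
Vm = 55.8 · log₁₀(4.0146) = 55.8 × (0.6036) = 33.68 mV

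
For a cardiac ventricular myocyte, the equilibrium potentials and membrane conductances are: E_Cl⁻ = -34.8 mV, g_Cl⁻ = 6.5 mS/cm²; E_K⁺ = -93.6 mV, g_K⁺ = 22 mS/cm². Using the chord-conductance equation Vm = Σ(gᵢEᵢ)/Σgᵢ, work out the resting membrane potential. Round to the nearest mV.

-80 mV

Σ gᵢEᵢ = 6.5·(-34.8) + 22·(-93.6) = -2285.40
Σ gᵢ = 6.5 + 22 = 28.5
Vm = -2285.40 / 28.5 = -80.19 mV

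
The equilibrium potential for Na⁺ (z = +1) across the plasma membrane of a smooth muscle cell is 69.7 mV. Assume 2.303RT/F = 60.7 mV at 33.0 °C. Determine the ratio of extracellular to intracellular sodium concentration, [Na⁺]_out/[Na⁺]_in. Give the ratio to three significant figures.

14.1

log₁₀([out]/[in]) = E·z/(60.7) = 69.7 × 1 / 60.7 = 1.1483
[out]/[in] = 10^(1.1483) = 14.07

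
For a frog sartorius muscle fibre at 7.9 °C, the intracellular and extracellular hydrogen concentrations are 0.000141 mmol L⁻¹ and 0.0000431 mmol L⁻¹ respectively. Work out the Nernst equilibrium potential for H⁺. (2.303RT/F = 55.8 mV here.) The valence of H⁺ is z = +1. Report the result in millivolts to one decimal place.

-28.7 mV

E = (55.8/z) · log₁₀([H⁺]_out/[H⁺]_in) with z = +1.
= (55.8/1) · log₁₀(0.0000431/0.000141) = 55.80 · log₁₀(0.3057)
= 55.80 · (-0.5147) = -28.72 mV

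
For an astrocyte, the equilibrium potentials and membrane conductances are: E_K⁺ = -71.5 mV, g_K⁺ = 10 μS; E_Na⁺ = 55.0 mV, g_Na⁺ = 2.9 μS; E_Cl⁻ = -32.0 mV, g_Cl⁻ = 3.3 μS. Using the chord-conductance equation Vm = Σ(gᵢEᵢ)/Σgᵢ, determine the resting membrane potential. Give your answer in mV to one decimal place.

-40.8 mV

Σ gᵢEᵢ = 10·(-71.5) + 2.9·(55.0) + 3.3·(-32.0) = -661.10
Σ gᵢ = 10 + 2.9 + 3.3 = 16.2
Vm = -661.10 / 16.2 = -40.81 mV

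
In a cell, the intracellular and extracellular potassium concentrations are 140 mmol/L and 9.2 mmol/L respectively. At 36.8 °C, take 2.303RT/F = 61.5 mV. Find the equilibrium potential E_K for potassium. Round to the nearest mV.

-73 mV

E = (61.5/z) · log₁₀([K⁺]_out/[K⁺]_in) with z = +1.
= (61.5/1) · log₁₀(9.2/140) = 61.50 · log₁₀(0.06571)
= 61.50 · (-1.1823) = -72.71 mV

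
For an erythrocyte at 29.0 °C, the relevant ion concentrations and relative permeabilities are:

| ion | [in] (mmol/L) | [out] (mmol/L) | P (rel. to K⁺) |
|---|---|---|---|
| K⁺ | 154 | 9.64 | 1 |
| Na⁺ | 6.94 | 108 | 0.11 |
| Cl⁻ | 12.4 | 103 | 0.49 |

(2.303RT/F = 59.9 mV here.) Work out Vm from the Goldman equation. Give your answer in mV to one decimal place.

Vm = 59.9 · log₁₀[(Σ P·[cation]ₒ + Σ P·[anion]ᵢ) / (Σ P·[cation]ᵢ + Σ P·[anion]ₒ)]
Numerator = 1×9.64 + 0.11×108 + 0.49×12.4 = 27.6
Denominator = 1×154 + 0.11×6.94 + 0.49×103 = 205.2
Vm = 59.9 · log₁₀(0.13446) = 59.9 × (-0.8714) = -52.20 mV

-52.2 mV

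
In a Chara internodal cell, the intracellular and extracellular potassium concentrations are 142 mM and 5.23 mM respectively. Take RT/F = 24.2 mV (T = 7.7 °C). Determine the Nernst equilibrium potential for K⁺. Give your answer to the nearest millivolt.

-80 mV

E = (24.2/z) · ln([K⁺]_out/[K⁺]_in) with z = +1.
= (24.2/1) · ln(5.23/142) = 24.20 · ln(0.03683)
= 24.20 · (-3.3014) = -79.89 mV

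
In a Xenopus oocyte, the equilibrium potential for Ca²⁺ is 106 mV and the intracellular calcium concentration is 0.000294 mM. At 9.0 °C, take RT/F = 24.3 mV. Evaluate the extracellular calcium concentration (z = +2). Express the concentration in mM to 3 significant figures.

Nernst: E = (24.3/2) · ln([out]/[in]), so ln([out]/[in]) = 106.0 × 2 / 24.3 = 8.7243.
[out]/[in] = e^(8.7243) = 6150.
[out] = 6150 × 0.000294 = 1.808 mM.

1.81 mM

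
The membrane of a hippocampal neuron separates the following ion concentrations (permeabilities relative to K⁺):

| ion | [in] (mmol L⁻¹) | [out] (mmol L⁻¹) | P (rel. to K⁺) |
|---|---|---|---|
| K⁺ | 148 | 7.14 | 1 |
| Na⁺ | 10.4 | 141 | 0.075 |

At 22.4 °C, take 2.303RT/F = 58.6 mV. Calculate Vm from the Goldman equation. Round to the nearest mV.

-54 mV

Vm = 58.6 · log₁₀[(Σ P·[cation]ₒ + Σ P·[anion]ᵢ) / (Σ P·[cation]ᵢ + Σ P·[anion]ₒ)]
Numerator = 1×7.14 + 0.075×141 = 17.71
Denominator = 1×148 + 0.075×10.4 = 148.8
Vm = 58.6 · log₁₀(0.11907) = 58.6 × (-0.9242) = -54.16 mV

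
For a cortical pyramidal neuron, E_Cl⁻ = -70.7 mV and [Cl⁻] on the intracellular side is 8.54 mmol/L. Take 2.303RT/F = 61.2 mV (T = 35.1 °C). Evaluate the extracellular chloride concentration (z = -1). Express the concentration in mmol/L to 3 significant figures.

122 mmol/L

Nernst: E = (61.2/-1) · log₁₀([out]/[in]), so log₁₀([out]/[in]) = -70.7 × -1 / 61.2 = 1.1552.
[out]/[in] = 10^(1.1552) = 14.3.
[out] = 14.3 × 8.54 = 122.1 mmol/L.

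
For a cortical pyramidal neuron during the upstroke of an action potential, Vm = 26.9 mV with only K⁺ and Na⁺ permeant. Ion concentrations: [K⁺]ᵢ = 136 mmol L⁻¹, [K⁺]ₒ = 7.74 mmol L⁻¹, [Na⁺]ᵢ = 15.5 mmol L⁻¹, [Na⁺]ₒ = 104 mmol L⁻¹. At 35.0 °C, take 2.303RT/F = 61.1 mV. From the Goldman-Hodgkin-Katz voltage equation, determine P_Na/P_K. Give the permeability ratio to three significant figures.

5.99

Let α = P_Na/P_K. GHK: Vm = 61.1·log₁₀[(Kₒ + α·Naₒ)/(Kᵢ + α·Naᵢ)].
10^(Vm/61.1) = 10^(26.9/61.1) = 2.7559
So 2.7559·(Kᵢ + α·Naᵢ) = Kₒ + α·Naₒ → α = (2.7559·136.0 − 7.74) / (104.0 − 2.7559·15.5)
α = (374.8 − 7.74) / (104.0 − 42.72) = 367.1/61.28 = 5.99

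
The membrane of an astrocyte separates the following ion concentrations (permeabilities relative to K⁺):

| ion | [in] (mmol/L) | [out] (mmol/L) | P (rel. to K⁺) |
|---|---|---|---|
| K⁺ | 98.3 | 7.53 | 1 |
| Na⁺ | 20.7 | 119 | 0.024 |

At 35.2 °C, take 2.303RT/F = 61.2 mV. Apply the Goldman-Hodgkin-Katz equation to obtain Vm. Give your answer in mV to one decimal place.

Vm = 61.2 · log₁₀[(Σ P·[cation]ₒ + Σ P·[anion]ᵢ) / (Σ P·[cation]ᵢ + Σ P·[anion]ₒ)]
Numerator = 1×7.53 + 0.024×119 = 10.39
Denominator = 1×98.3 + 0.024×20.7 = 98.8
Vm = 61.2 · log₁₀(0.10512) = 61.2 × (-0.9783) = -59.87 mV

-59.9 mV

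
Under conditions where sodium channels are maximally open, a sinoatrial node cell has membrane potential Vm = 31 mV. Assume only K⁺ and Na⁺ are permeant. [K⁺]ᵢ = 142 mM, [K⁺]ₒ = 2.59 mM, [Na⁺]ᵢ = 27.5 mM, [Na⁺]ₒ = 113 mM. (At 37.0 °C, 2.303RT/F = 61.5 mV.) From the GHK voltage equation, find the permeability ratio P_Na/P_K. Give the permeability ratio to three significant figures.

Let α = P_Na/P_K. GHK: Vm = 61.5·log₁₀[(Kₒ + α·Naₒ)/(Kᵢ + α·Naᵢ)].
10^(Vm/61.5) = 10^(31.0/61.5) = 3.192
So 3.192·(Kᵢ + α·Naᵢ) = Kₒ + α·Naₒ → α = (3.192·142.0 − 2.59) / (113.0 − 3.192·27.5)
α = (453.3 − 2.59) / (113.0 − 87.78) = 450.7/25.22 = 17.87

17.9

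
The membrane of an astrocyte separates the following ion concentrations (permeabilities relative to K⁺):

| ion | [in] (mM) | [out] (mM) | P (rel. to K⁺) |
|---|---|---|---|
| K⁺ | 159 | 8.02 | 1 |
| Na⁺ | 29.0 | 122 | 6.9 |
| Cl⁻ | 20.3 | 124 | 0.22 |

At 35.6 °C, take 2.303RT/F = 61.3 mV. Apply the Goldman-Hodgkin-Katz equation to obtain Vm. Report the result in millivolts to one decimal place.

21.1 mV

Vm = 61.3 · log₁₀[(Σ P·[cation]ₒ + Σ P·[anion]ᵢ) / (Σ P·[cation]ᵢ + Σ P·[anion]ₒ)]
Numerator = 1×8.02 + 6.9×122 + 0.22×20.3 = 854.3
Denominator = 1×159 + 6.9×29.0 + 0.22×124 = 386.4
Vm = 61.3 · log₁₀(2.211) = 61.3 × (0.3446) = 21.12 mV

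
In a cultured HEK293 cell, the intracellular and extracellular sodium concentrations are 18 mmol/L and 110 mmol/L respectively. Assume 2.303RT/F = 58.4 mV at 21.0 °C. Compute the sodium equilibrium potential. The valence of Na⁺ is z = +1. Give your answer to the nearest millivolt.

E = (58.4/z) · log₁₀([Na⁺]_out/[Na⁺]_in) with z = +1.
= (58.4/1) · log₁₀(110/18) = 58.40 · log₁₀(6.111)
= 58.40 · (0.7861) = 45.91 mV

46 mV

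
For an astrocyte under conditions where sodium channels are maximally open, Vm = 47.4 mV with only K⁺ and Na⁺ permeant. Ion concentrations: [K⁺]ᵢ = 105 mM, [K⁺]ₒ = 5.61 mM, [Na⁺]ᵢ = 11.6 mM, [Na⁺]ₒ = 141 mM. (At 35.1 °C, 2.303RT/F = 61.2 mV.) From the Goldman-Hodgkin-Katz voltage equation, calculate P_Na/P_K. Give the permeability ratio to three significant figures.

8.60

Let α = P_Na/P_K. GHK: Vm = 61.2·log₁₀[(Kₒ + α·Naₒ)/(Kᵢ + α·Naᵢ)].
10^(Vm/61.2) = 10^(47.4/61.2) = 5.9499
So 5.9499·(Kᵢ + α·Naᵢ) = Kₒ + α·Naₒ → α = (5.9499·105.0 − 5.61) / (141.0 − 5.9499·11.6)
α = (624.7 − 5.61) / (141.0 − 69.02) = 619.1/71.98 = 8.601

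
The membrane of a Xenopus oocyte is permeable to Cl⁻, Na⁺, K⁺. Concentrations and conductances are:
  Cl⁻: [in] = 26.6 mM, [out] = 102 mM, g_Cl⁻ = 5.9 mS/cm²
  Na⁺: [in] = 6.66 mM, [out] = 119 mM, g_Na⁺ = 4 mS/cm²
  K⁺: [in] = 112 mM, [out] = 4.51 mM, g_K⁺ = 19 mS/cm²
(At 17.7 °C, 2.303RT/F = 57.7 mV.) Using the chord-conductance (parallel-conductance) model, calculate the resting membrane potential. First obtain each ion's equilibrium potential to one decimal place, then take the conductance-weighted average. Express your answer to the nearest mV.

-50 mV

E_Cl⁻ = (57.7/-1)·log₁₀(102/26.6) = -33.7 mV
E_Na⁺ = (57.7/1)·log₁₀(119/6.66) = 72.2 mV
E_K⁺ = (57.7/1)·log₁₀(4.51/112) = -80.5 mV
Vm = (Σ gᵢEᵢ)/(Σ gᵢ) = (5.9·-33.7 + 4·72.2 + 19·-80.5) / (5.9 + 4 + 19)
= -1439.53 / 28.9 = -49.81 mV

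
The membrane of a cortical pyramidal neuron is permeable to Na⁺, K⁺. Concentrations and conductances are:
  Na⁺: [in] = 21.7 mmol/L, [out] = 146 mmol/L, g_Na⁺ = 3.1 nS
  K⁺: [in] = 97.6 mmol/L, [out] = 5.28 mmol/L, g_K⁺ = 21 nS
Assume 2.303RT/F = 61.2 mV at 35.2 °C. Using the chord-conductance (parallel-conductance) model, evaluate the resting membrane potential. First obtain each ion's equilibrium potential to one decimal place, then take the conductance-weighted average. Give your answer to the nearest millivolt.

E_Na⁺ = (61.2/1)·log₁₀(146/21.7) = 50.7 mV
E_K⁺ = (61.2/1)·log₁₀(5.28/97.6) = -77.5 mV
Vm = (Σ gᵢEᵢ)/(Σ gᵢ) = (3.1·50.7 + 21·-77.5) / (3.1 + 21)
= -1470.33 / 24.1 = -61.01 mV

-61 mV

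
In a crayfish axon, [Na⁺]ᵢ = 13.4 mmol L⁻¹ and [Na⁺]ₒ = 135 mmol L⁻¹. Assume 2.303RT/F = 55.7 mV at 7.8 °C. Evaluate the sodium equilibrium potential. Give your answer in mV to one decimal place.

E = (55.7/z) · log₁₀([Na⁺]_out/[Na⁺]_in) with z = +1.
= (55.7/1) · log₁₀(135/13.4) = 55.70 · log₁₀(10.07)
= 55.70 · (1.0032) = 55.88 mV

55.9 mV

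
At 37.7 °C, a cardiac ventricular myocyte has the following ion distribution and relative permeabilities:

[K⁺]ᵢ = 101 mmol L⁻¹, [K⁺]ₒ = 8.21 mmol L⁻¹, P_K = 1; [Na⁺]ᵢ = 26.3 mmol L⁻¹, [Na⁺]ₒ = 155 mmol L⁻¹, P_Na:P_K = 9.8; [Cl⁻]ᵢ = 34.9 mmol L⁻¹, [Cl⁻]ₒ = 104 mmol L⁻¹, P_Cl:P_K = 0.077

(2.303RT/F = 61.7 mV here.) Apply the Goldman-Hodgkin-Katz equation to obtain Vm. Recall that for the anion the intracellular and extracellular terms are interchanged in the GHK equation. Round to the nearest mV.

38 mV

Vm = 61.7 · log₁₀[(Σ P·[cation]ₒ + Σ P·[anion]ᵢ) / (Σ P·[cation]ᵢ + Σ P·[anion]ₒ)]
Numerator = 1×8.21 + 9.8×155 + 0.077×34.9 = 1530
Denominator = 1×101 + 9.8×26.3 + 0.077×104 = 366.7
Vm = 61.7 · log₁₀(4.1715) = 61.7 × (0.6203) = 38.27 mV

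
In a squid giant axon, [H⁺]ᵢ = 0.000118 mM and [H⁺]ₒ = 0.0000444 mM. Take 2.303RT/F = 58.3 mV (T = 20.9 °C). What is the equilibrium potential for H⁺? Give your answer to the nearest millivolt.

E = (58.3/z) · log₁₀([H⁺]_out/[H⁺]_in) with z = +1.
= (58.3/1) · log₁₀(0.0000444/0.000118) = 58.30 · log₁₀(0.3763)
= 58.30 · (-0.4245) = -24.75 mV

-25 mV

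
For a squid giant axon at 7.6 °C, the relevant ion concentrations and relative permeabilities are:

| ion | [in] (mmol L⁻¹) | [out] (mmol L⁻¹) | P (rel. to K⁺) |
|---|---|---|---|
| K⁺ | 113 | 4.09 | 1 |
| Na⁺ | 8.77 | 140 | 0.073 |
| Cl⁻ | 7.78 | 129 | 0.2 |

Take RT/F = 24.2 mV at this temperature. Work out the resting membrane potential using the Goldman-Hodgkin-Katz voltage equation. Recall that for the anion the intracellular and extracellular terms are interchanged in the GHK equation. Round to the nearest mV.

Vm = 24.2 · ln[(Σ P·[cation]ₒ + Σ P·[anion]ᵢ) / (Σ P·[cation]ᵢ + Σ P·[anion]ₒ)]
Numerator = 1×4.09 + 0.073×140 + 0.2×7.78 = 15.87
Denominator = 1×113 + 0.073×8.77 + 0.2×129 = 139.4
Vm = 24.2 · ln(0.11378) = 24.2 × (-2.1735) = -52.60 mV

-53 mV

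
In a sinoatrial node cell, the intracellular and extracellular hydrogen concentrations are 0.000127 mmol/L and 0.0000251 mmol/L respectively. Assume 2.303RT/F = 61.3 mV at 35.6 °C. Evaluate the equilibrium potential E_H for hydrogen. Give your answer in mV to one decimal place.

-43.2 mV

E = (61.3/z) · log₁₀([H⁺]_out/[H⁺]_in) with z = +1.
= (61.3/1) · log₁₀(0.0000251/0.000127) = 61.30 · log₁₀(0.1976)
= 61.30 · (-0.7041) = -43.16 mV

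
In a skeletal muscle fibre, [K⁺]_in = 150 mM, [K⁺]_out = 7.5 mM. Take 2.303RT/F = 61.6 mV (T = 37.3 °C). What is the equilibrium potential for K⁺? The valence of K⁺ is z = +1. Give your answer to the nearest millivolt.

-80 mV

E = (61.6/z) · log₁₀([K⁺]_out/[K⁺]_in) with z = +1.
= (61.6/1) · log₁₀(7.5/150) = 61.60 · log₁₀(0.05)
= 61.60 · (-1.3010) = -80.14 mV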